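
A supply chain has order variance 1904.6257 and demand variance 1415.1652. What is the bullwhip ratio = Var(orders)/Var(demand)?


BW = 1904.6257 / 1415.1652 = 1.3459

1.3459


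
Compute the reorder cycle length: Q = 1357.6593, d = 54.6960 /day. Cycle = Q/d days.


Cycle = 1357.6593 / 54.6960 = 24.8219

24.8219 days


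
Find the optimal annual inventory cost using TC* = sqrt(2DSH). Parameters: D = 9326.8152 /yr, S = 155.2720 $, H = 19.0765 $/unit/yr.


2*D*S*H = 55252917.0571
TC* = sqrt(55252917.0571) = 7433.2306

7433.2306 $/yr


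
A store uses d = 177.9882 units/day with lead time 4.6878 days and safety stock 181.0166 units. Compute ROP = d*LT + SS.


d*LT = 177.9882 * 4.6878 = 834.3731
ROP = 834.3731 + 181.0166 = 1015.3897

1015.3897 units


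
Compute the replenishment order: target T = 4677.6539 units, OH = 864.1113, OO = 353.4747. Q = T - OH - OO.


Inventory position = OH + OO = 864.1113 + 353.4747 = 1217.5860
Q = 4677.6539 - 1217.5860 = 3460.0679

3460.0679 units


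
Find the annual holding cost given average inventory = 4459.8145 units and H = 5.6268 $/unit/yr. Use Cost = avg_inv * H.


Cost = 4459.8145 * 5.6268 = 25094.4842

25094.4842 $/yr


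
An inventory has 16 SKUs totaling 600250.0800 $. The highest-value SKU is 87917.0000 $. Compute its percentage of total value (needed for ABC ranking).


Top item = 87917.0000
Total = 600250.0800
Percentage = 87917.0000 / 600250.0800 * 100 = 14.6467

14.6467%


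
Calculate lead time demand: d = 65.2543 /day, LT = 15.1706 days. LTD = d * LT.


LTD = 65.2543 * 15.1706 = 989.9469

989.9469 units


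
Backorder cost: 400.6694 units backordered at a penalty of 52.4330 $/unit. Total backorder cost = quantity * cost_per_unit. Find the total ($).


Total = 400.6694 * 52.4330 = 21008.2987

21008.2987 $


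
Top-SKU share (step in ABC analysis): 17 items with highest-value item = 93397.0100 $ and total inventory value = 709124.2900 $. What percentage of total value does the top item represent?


Top item = 93397.0100
Total = 709124.2900
Percentage = 93397.0100 / 709124.2900 * 100 = 13.1708

13.1708%


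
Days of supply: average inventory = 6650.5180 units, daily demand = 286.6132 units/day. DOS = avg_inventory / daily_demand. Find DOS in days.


DOS = 6650.5180 / 286.6132 = 23.2038

23.2038 days


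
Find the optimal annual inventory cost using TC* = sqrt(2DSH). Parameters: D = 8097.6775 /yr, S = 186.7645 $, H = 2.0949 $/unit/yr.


2*D*S*H = 6336480.4371
TC* = sqrt(6336480.4371) = 2517.2367

2517.2367 $/yr


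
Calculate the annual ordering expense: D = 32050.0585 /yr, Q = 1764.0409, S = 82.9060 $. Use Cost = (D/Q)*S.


Number of orders = D/Q = 18.1685
Cost = 18.1685 * 82.9060 = 1506.2815

1506.2815 $/yr


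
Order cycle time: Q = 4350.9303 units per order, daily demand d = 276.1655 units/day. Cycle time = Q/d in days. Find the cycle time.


Cycle = 4350.9303 / 276.1655 = 15.7548

15.7548 days


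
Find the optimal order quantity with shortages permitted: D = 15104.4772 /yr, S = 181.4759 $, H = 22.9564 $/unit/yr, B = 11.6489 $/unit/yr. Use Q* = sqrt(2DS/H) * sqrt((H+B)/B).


sqrt(2DS/H) = 488.6810
sqrt((H+B)/B) = 1.7236
Q* = 488.6810 * 1.7236 = 842.2757

842.2757 units


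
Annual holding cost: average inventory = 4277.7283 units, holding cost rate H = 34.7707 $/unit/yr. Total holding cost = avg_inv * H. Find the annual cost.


Cost = 4277.7283 * 34.7707 = 148739.6074

148739.6074 $/yr


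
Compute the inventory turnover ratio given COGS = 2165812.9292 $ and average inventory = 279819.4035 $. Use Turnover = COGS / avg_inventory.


Turnover = 2165812.9292 / 279819.4035 = 7.7400

7.7400


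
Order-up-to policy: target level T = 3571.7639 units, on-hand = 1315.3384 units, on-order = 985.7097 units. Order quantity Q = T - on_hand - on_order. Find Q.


Inventory position = OH + OO = 1315.3384 + 985.7097 = 2301.0481
Q = 3571.7639 - 2301.0481 = 1270.7158

1270.7158 units


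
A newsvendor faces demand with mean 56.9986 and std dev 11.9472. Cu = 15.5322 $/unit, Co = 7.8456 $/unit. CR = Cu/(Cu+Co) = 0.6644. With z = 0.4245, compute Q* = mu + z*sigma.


CR = Cu/(Cu+Co) = 15.5322/(15.5322+7.8456) = 0.6644
z = 0.4245
Q* = 56.9986 + 0.4245 * 11.9472 = 62.0702

62.0702 units


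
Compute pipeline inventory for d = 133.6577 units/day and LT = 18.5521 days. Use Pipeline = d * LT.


Pipeline = 133.6577 * 18.5521 = 2479.6310

2479.6310 units


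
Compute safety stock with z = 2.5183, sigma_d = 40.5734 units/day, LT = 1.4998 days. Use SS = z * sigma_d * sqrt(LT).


sqrt(LT) = sqrt(1.4998) = 1.2247
SS = 2.5183 * 40.5734 * 1.2247 = 125.1312

125.1312 units


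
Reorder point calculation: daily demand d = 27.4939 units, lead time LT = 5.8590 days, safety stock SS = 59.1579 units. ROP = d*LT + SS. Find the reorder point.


d*LT = 27.4939 * 5.8590 = 161.0868
ROP = 161.0868 + 59.1579 = 220.2447

220.2447 units


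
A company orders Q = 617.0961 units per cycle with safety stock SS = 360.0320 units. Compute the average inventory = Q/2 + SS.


Q/2 = 308.5480
Avg = 308.5480 + 360.0320 = 668.5801

668.5801 units


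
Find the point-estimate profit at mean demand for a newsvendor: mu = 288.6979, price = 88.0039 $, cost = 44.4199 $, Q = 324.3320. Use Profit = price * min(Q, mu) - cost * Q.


Sales at mu = min(324.3320, 288.6979) = 288.6979
Revenue = 88.0039 * 288.6979 = 25406.5411
Total cost = 44.4199 * 324.3320 = 14406.7950
Profit = 25406.5411 - 14406.7950 = 10999.7461

10999.7461 $


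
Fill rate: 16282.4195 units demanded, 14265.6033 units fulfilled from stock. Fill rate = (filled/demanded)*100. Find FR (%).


FR = 14265.6033 / 16282.4195 * 100 = 87.6135

87.6135%


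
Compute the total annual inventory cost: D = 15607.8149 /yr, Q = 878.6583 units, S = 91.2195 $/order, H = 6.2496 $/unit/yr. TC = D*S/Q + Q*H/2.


Ordering cost = D*S/Q = 1620.3535
Holding cost = Q*H/2 = 2745.6315
TC = 1620.3535 + 2745.6315 = 4365.9850

4365.9850 $/yr


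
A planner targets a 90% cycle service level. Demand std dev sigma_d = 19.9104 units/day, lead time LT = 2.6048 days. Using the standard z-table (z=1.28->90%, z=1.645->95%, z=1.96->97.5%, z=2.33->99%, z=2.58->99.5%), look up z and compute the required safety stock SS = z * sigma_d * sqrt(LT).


From the table, SL = 90% corresponds to z = 1.28
sqrt(LT) = sqrt(2.6048) = 1.6139
SS = 1.28 * 19.9104 * 1.6139 = 41.1317

41.1317 units


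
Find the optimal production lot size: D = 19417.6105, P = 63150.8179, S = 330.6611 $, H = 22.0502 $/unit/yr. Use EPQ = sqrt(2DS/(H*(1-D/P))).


1 - D/P = 1 - 0.3075 = 0.6925
H*(1-D/P) = 15.2702
2DS = 12841296.8946
EPQ = sqrt(840938.0512) = 917.0267

917.0267 units


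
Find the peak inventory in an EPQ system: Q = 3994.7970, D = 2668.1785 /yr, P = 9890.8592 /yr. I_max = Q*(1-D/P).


D/P = 0.2698
1 - D/P = 0.7302
I_max = 3994.7970 * 0.7302 = 2917.1524

2917.1524 units


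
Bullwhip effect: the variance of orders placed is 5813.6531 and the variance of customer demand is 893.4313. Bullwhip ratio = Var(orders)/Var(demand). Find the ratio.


BW = 5813.6531 / 893.4313 = 6.5071

6.5071


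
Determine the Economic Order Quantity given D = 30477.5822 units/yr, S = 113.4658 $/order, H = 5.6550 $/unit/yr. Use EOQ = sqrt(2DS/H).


2*D*S = 2 * 30477.5822 * 113.4658 = 6916326.4928
2*D*S/H = 1223046.2410
EOQ = sqrt(1223046.2410) = 1105.9142

1105.9142 units


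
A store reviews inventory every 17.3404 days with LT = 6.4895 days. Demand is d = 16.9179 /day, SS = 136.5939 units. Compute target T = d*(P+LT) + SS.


P + LT = 23.8299
d*(P+LT) = 16.9179 * 23.8299 = 403.1519
T = 403.1519 + 136.5939 = 539.7458

539.7458 units


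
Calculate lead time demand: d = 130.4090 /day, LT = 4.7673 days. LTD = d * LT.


LTD = 130.4090 * 4.7673 = 621.6988

621.6988 units


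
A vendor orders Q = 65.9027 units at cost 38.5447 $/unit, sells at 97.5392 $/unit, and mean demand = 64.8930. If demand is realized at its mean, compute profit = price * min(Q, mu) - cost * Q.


Sales at mu = min(65.9027, 64.8930) = 64.8930
Revenue = 97.5392 * 64.8930 = 6329.6113
Total cost = 38.5447 * 65.9027 = 2540.1998
Profit = 6329.6113 - 2540.1998 = 3789.4115

3789.4115 $


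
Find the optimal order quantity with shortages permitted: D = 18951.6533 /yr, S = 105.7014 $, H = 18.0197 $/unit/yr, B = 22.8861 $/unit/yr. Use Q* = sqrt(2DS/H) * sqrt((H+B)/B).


sqrt(2DS/H) = 471.5255
sqrt((H+B)/B) = 1.3369
Q* = 471.5255 * 1.3369 = 630.3934

630.3934 units


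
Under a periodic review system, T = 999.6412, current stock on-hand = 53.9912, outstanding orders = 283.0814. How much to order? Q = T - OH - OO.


Inventory position = OH + OO = 53.9912 + 283.0814 = 337.0726
Q = 999.6412 - 337.0726 = 662.5686

662.5686 units


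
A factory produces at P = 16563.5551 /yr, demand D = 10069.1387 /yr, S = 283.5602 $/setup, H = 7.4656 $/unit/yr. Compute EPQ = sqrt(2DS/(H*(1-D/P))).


1 - D/P = 1 - 0.6079 = 0.3921
H*(1-D/P) = 2.9272
2DS = 5710413.9672
EPQ = sqrt(1950815.9683) = 1396.7161

1396.7161 units


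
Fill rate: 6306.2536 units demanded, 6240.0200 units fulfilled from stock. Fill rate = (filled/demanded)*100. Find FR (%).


FR = 6240.0200 / 6306.2536 * 100 = 98.9497

98.9497%


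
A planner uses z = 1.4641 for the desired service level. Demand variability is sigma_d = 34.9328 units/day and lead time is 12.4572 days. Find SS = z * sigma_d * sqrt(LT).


sqrt(LT) = sqrt(12.4572) = 3.5295
SS = 1.4641 * 34.9328 * 3.5295 = 180.5154

180.5154 units


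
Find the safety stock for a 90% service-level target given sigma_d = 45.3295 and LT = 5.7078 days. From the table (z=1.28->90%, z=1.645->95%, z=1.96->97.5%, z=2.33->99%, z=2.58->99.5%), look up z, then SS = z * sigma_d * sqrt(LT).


From the table, SL = 90% corresponds to z = 1.28
sqrt(LT) = sqrt(5.7078) = 2.3891
SS = 1.28 * 45.3295 * 2.3891 = 138.6198

138.6198 units


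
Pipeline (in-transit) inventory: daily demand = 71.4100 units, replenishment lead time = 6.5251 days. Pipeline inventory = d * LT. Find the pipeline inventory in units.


Pipeline = 71.4100 * 6.5251 = 465.9574

465.9574 units


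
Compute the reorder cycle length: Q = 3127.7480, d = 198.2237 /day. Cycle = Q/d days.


Cycle = 3127.7480 / 198.2237 = 15.7789

15.7789 days


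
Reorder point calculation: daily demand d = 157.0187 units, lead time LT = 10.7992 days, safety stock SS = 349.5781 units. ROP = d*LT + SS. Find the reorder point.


d*LT = 157.0187 * 10.7992 = 1695.6763
ROP = 1695.6763 + 349.5781 = 2045.2544

2045.2544 units


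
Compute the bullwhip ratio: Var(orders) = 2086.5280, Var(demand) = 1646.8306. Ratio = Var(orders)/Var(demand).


BW = 2086.5280 / 1646.8306 = 1.2670

1.2670


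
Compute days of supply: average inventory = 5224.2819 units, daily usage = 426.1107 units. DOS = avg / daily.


DOS = 5224.2819 / 426.1107 = 12.2604

12.2604 days


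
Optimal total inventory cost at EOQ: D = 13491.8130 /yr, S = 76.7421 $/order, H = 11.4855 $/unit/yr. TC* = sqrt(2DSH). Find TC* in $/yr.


2*D*S*H = 23783945.1240
TC* = sqrt(23783945.1240) = 4876.8786

4876.8786 $/yr


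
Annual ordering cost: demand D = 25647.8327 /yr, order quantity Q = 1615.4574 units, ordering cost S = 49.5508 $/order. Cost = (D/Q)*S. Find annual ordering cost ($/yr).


Number of orders = D/Q = 15.8765
Cost = 15.8765 * 49.5508 = 786.6940

786.6940 $/yr


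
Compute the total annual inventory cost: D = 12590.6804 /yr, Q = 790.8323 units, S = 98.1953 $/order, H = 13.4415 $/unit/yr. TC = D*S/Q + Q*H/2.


Ordering cost = D*S/Q = 1563.3474
Holding cost = Q*H/2 = 5314.9862
TC = 1563.3474 + 5314.9862 = 6878.3336

6878.3336 $/yr


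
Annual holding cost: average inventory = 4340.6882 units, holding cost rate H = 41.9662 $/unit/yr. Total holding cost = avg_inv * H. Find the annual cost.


Cost = 4340.6882 * 41.9662 = 182162.1891

182162.1891 $/yr


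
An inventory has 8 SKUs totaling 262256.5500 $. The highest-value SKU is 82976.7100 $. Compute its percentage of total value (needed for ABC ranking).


Top item = 82976.7100
Total = 262256.5500
Percentage = 82976.7100 / 262256.5500 * 100 = 31.6395

31.6395%


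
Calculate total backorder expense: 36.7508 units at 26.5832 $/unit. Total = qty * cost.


Total = 36.7508 * 26.5832 = 976.9539

976.9539 $


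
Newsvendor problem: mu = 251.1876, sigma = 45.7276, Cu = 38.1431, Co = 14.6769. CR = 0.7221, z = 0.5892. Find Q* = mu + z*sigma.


CR = Cu/(Cu+Co) = 38.1431/(38.1431+14.6769) = 0.7221
z = 0.5892
Q* = 251.1876 + 0.5892 * 45.7276 = 278.1303

278.1303 units


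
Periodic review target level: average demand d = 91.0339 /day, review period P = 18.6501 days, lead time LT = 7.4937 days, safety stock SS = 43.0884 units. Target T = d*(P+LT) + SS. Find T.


P + LT = 26.1438
d*(P+LT) = 91.0339 * 26.1438 = 2379.9721
T = 2379.9721 + 43.0884 = 2423.0605

2423.0605 units


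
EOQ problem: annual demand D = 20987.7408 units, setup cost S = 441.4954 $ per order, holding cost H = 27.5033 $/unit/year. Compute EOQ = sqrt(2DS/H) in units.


2*D*S = 2 * 20987.7408 * 441.4954 = 18531982.0392
2*D*S/H = 673809.3988
EOQ = sqrt(673809.3988) = 820.8589

820.8589 units


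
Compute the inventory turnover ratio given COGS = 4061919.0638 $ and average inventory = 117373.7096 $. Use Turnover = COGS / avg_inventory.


Turnover = 4061919.0638 / 117373.7096 = 34.6067

34.6067


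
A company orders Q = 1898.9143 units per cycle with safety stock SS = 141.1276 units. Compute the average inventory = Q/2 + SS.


Q/2 = 949.4571
Avg = 949.4571 + 141.1276 = 1090.5847

1090.5847 units


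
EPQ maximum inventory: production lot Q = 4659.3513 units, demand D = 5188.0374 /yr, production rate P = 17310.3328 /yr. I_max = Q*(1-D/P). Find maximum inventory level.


D/P = 0.2997
1 - D/P = 0.7003
I_max = 4659.3513 * 0.7003 = 3262.9085

3262.9085 units


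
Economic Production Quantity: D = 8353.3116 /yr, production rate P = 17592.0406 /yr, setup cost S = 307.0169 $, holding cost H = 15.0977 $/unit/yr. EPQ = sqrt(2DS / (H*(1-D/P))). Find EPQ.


1 - D/P = 1 - 0.4748 = 0.5252
H*(1-D/P) = 7.9288
2DS = 5129215.6643
EPQ = sqrt(646910.4386) = 804.3074

804.3074 units


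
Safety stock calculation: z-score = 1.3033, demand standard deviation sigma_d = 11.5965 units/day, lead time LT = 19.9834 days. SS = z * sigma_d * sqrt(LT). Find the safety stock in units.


sqrt(LT) = sqrt(19.9834) = 4.4703
SS = 1.3033 * 11.5965 * 4.4703 = 67.5625

67.5625 units


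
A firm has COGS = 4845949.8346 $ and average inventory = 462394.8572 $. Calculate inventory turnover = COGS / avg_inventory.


Turnover = 4845949.8346 / 462394.8572 = 10.4801

10.4801


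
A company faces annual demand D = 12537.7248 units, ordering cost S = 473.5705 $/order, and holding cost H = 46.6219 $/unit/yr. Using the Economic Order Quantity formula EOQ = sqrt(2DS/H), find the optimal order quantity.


2*D*S = 2 * 12537.7248 * 473.5705 = 11874993.2048
2*D*S/H = 254708.4783
EOQ = sqrt(254708.4783) = 504.6865

504.6865 units


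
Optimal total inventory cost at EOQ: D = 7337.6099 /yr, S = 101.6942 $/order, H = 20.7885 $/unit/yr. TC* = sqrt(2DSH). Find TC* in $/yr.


2*D*S*H = 31024440.1131
TC* = sqrt(31024440.1131) = 5569.9587

5569.9587 $/yr


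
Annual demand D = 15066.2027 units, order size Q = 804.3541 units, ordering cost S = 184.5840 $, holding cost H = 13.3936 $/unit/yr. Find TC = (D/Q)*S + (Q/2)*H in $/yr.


Ordering cost = D*S/Q = 3457.4076
Holding cost = Q*H/2 = 5386.5985
TC = 3457.4076 + 5386.5985 = 8844.0061

8844.0061 $/yr


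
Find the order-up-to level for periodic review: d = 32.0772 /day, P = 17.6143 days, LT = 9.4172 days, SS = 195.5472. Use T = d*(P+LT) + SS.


P + LT = 27.0315
d*(P+LT) = 32.0772 * 27.0315 = 867.0948
T = 867.0948 + 195.5472 = 1062.6420

1062.6420 units


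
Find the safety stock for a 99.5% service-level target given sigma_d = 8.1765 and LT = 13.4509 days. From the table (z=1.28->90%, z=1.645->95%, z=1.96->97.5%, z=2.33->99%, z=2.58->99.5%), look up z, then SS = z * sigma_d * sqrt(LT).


From the table, SL = 99.5% corresponds to z = 2.58
sqrt(LT) = sqrt(13.4509) = 3.6675
SS = 2.58 * 8.1765 * 3.6675 = 77.3683

77.3683 units


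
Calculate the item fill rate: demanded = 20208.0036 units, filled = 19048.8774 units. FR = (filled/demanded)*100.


FR = 19048.8774 / 20208.0036 * 100 = 94.2640

94.2640%


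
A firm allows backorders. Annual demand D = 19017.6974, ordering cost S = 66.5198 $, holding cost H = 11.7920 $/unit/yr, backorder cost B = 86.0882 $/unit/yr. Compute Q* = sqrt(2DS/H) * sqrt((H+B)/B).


sqrt(2DS/H) = 463.2076
sqrt((H+B)/B) = 1.0663
Q* = 463.2076 * 1.0663 = 493.9140

493.9140 units


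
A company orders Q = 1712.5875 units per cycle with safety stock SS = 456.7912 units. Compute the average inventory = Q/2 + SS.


Q/2 = 856.2938
Avg = 856.2938 + 456.7912 = 1313.0849

1313.0849 units


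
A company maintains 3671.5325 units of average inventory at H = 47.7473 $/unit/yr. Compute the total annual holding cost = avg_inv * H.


Cost = 3671.5325 * 47.7473 = 175305.7637

175305.7637 $/yr


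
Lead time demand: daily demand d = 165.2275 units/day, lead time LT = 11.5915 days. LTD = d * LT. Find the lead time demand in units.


LTD = 165.2275 * 11.5915 = 1915.2346

1915.2346 units


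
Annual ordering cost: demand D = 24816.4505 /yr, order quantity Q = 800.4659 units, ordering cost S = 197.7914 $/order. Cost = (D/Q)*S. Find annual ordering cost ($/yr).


Number of orders = D/Q = 31.0025
Cost = 31.0025 * 197.7914 = 6132.0295

6132.0295 $/yr


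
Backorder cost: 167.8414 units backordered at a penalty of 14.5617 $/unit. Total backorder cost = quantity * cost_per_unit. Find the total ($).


Total = 167.8414 * 14.5617 = 2444.0561

2444.0561 $


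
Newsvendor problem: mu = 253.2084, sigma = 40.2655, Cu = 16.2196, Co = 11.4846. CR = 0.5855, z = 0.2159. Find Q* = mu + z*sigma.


CR = Cu/(Cu+Co) = 16.2196/(16.2196+11.4846) = 0.5855
z = 0.2159
Q* = 253.2084 + 0.2159 * 40.2655 = 261.9017

261.9017 units


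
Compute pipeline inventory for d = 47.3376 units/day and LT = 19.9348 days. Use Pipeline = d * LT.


Pipeline = 47.3376 * 19.9348 = 943.6656

943.6656 units


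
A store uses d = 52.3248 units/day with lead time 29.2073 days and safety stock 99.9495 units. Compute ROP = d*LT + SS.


d*LT = 52.3248 * 29.2073 = 1528.2661
ROP = 1528.2661 + 99.9495 = 1628.2156

1628.2156 units


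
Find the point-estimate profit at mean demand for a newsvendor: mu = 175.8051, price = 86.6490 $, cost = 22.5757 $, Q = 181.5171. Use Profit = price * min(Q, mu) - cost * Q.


Sales at mu = min(181.5171, 175.8051) = 175.8051
Revenue = 86.6490 * 175.8051 = 15233.3361
Total cost = 22.5757 * 181.5171 = 4097.8756
Profit = 15233.3361 - 4097.8756 = 11135.4605

11135.4605 $


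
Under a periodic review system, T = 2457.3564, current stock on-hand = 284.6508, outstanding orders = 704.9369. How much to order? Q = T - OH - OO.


Inventory position = OH + OO = 284.6508 + 704.9369 = 989.5877
Q = 2457.3564 - 989.5877 = 1467.7687

1467.7687 units


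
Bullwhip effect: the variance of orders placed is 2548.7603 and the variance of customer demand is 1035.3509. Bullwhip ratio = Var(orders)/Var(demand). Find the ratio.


BW = 2548.7603 / 1035.3509 = 2.4617

2.4617


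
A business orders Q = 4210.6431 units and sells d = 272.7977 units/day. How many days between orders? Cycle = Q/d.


Cycle = 4210.6431 / 272.7977 = 15.4350

15.4350 days


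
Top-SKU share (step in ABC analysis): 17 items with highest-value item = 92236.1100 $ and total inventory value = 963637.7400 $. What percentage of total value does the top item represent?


Top item = 92236.1100
Total = 963637.7400
Percentage = 92236.1100 / 963637.7400 * 100 = 9.5717

9.5717%


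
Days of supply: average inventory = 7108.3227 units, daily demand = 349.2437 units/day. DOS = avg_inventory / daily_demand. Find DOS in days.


DOS = 7108.3227 / 349.2437 = 20.3535

20.3535 days


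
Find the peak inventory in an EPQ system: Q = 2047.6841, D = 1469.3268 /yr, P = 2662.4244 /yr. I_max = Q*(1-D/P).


D/P = 0.5519
1 - D/P = 0.4481
I_max = 2047.6841 * 0.4481 = 917.6174

917.6174 units


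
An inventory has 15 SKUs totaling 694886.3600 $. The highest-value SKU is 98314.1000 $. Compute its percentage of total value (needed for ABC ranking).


Top item = 98314.1000
Total = 694886.3600
Percentage = 98314.1000 / 694886.3600 * 100 = 14.1482

14.1482%


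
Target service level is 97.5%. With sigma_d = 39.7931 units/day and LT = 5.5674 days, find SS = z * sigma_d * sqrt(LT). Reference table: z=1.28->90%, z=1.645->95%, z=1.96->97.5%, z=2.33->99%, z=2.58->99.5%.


From the table, SL = 97.5% corresponds to z = 1.96
sqrt(LT) = sqrt(5.5674) = 2.3595
SS = 1.96 * 39.7931 * 2.3595 = 184.0306

184.0306 units


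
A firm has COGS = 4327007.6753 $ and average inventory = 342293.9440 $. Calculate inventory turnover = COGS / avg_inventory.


Turnover = 4327007.6753 / 342293.9440 = 12.6412

12.6412


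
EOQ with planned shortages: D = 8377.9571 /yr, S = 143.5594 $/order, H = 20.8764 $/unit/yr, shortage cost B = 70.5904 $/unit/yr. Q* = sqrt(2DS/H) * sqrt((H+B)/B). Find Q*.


sqrt(2DS/H) = 339.4471
sqrt((H+B)/B) = 1.1383
Q* = 339.4471 * 1.1383 = 386.3946

386.3946 units


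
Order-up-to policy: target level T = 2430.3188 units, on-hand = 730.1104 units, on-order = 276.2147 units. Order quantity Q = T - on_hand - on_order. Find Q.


Inventory position = OH + OO = 730.1104 + 276.2147 = 1006.3251
Q = 2430.3188 - 1006.3251 = 1423.9937

1423.9937 units


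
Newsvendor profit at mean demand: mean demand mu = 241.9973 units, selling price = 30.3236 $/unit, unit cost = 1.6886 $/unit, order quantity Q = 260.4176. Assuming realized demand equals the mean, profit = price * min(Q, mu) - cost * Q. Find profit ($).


Sales at mu = min(260.4176, 241.9973) = 241.9973
Revenue = 30.3236 * 241.9973 = 7338.2293
Total cost = 1.6886 * 260.4176 = 439.7412
Profit = 7338.2293 - 439.7412 = 6898.4882

6898.4882 $


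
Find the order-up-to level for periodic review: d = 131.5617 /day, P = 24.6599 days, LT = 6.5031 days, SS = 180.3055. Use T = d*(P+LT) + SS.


P + LT = 31.1630
d*(P+LT) = 131.5617 * 31.1630 = 4099.8573
T = 4099.8573 + 180.3055 = 4280.1628

4280.1628 units


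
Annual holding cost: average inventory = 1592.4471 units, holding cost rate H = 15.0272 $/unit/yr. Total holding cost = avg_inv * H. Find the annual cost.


Cost = 1592.4471 * 15.0272 = 23930.0211

23930.0211 $/yr


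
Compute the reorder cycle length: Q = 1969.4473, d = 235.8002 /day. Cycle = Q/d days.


Cycle = 1969.4473 / 235.8002 = 8.3522

8.3522 days


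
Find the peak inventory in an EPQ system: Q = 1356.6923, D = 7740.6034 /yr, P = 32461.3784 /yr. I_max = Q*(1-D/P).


D/P = 0.2385
1 - D/P = 0.7615
I_max = 1356.6923 * 0.7615 = 1033.1812

1033.1812 units


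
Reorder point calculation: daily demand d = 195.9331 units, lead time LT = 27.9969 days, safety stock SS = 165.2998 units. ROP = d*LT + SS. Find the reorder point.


d*LT = 195.9331 * 27.9969 = 5485.5194
ROP = 5485.5194 + 165.2998 = 5650.8192

5650.8192 units


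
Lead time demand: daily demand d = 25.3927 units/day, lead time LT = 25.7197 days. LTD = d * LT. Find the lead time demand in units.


LTD = 25.3927 * 25.7197 = 653.0926

653.0926 units


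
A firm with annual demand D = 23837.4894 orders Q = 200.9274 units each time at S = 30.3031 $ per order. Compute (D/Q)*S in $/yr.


Number of orders = D/Q = 118.6373
Cost = 118.6373 * 30.3031 = 3595.0787

3595.0787 $/yr


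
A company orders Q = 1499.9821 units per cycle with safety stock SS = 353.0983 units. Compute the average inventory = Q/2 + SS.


Q/2 = 749.9910
Avg = 749.9910 + 353.0983 = 1103.0893

1103.0893 units


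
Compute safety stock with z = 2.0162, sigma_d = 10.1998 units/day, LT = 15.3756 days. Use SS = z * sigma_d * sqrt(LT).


sqrt(LT) = sqrt(15.3756) = 3.9212
SS = 2.0162 * 10.1998 * 3.9212 = 80.6383

80.6383 units


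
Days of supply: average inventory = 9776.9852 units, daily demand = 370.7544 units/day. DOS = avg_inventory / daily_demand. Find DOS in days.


DOS = 9776.9852 / 370.7544 = 26.3705

26.3705 days


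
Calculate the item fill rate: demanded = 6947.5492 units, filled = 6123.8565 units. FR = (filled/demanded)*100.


FR = 6123.8565 / 6947.5492 * 100 = 88.1441

88.1441%


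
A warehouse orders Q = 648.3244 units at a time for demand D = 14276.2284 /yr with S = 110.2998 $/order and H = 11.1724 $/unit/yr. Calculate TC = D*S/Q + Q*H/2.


Ordering cost = D*S/Q = 2428.8229
Holding cost = Q*H/2 = 3621.6698
TC = 2428.8229 + 3621.6698 = 6050.4926

6050.4926 $/yr


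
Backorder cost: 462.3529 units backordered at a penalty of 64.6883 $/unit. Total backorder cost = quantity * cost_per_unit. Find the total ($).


Total = 462.3529 * 64.6883 = 29908.8231

29908.8231 $


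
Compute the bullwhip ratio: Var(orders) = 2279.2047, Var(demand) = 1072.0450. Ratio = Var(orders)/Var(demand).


BW = 2279.2047 / 1072.0450 = 2.1260

2.1260


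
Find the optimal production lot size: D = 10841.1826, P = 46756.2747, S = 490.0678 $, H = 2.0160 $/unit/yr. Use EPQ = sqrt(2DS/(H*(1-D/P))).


1 - D/P = 1 - 0.2319 = 0.7681
H*(1-D/P) = 1.5486
2DS = 10625829.0124
EPQ = sqrt(6861755.0777) = 2619.4952

2619.4952 units


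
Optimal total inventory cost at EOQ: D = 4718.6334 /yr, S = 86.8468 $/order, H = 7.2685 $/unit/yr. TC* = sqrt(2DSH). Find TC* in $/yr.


2*D*S*H = 5957236.5957
TC* = sqrt(5957236.5957) = 2440.7451

2440.7451 $/yr


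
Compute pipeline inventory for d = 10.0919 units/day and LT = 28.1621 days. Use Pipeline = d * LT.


Pipeline = 10.0919 * 28.1621 = 284.2091

284.2091 units


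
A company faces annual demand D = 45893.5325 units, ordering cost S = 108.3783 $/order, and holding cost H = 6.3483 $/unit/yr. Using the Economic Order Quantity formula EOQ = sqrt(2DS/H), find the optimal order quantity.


2*D*S = 2 * 45893.5325 * 108.3783 = 9947726.0667
2*D*S/H = 1566990.5434
EOQ = sqrt(1566990.5434) = 1251.7949

1251.7949 units


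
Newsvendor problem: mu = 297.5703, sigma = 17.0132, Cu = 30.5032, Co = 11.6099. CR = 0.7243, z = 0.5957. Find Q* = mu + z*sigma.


CR = Cu/(Cu+Co) = 30.5032/(30.5032+11.6099) = 0.7243
z = 0.5957
Q* = 297.5703 + 0.5957 * 17.0132 = 307.7051

307.7051 units


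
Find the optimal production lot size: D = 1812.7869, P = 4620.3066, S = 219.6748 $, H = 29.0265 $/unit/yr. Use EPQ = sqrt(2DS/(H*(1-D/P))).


1 - D/P = 1 - 0.3924 = 0.6076
H*(1-D/P) = 17.6379
2DS = 796447.1994
EPQ = sqrt(45155.4632) = 212.4981

212.4981 units


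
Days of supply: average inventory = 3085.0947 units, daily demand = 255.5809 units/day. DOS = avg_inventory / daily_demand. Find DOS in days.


DOS = 3085.0947 / 255.5809 = 12.0709

12.0709 days


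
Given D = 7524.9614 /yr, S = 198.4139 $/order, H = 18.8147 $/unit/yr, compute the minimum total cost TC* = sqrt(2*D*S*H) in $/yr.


2*D*S*H = 56182836.7700
TC* = sqrt(56182836.7700) = 7495.5211

7495.5211 $/yr


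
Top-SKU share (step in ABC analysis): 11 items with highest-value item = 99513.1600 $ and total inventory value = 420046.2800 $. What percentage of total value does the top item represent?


Top item = 99513.1600
Total = 420046.2800
Percentage = 99513.1600 / 420046.2800 * 100 = 23.6910

23.6910%


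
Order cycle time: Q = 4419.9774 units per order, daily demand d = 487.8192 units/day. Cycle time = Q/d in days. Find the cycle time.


Cycle = 4419.9774 / 487.8192 = 9.0607

9.0607 days


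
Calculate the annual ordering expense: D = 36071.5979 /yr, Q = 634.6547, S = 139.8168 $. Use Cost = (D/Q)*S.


Number of orders = D/Q = 56.8366
Cost = 56.8366 * 139.8168 = 7946.7077

7946.7077 $/yr


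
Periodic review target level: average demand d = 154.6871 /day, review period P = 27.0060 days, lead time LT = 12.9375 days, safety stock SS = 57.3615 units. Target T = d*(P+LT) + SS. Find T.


P + LT = 39.9435
d*(P+LT) = 154.6871 * 39.9435 = 6178.7442
T = 6178.7442 + 57.3615 = 6236.1057

6236.1057 units


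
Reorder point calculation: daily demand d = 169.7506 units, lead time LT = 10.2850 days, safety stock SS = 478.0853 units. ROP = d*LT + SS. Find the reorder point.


d*LT = 169.7506 * 10.2850 = 1745.8849
ROP = 1745.8849 + 478.0853 = 2223.9702

2223.9702 units


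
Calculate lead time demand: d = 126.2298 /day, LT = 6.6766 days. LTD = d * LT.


LTD = 126.2298 * 6.6766 = 842.7859

842.7859 units


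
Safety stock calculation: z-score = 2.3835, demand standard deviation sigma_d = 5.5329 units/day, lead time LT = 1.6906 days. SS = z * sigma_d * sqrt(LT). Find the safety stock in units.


sqrt(LT) = sqrt(1.6906) = 1.3002
SS = 2.3835 * 5.5329 * 1.3002 = 17.1470

17.1470 units


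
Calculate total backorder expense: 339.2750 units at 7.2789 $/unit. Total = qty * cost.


Total = 339.2750 * 7.2789 = 2469.5488

2469.5488 $


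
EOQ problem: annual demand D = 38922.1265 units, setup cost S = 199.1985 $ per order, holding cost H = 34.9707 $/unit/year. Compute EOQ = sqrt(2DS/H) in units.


2*D*S = 2 * 38922.1265 * 199.1985 = 15506458.4312
2*D*S/H = 443412.8694
EOQ = sqrt(443412.8694) = 665.8925

665.8925 units


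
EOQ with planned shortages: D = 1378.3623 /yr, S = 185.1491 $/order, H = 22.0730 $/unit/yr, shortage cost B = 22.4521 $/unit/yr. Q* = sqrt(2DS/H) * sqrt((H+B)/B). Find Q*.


sqrt(2DS/H) = 152.0641
sqrt((H+B)/B) = 1.4082
Q* = 152.0641 * 1.4082 = 214.1415

214.1415 units


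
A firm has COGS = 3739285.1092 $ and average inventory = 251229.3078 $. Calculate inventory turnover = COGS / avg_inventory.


Turnover = 3739285.1092 / 251229.3078 = 14.8840

14.8840


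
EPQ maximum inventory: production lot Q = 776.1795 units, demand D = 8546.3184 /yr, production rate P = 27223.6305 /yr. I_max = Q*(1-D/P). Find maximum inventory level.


D/P = 0.3139
1 - D/P = 0.6861
I_max = 776.1795 * 0.6861 = 532.5134

532.5134 units


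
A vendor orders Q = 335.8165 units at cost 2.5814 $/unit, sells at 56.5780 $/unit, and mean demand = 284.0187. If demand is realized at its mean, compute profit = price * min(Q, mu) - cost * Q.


Sales at mu = min(335.8165, 284.0187) = 284.0187
Revenue = 56.5780 * 284.0187 = 16069.2100
Total cost = 2.5814 * 335.8165 = 866.8767
Profit = 16069.2100 - 866.8767 = 15202.3333

15202.3333 $


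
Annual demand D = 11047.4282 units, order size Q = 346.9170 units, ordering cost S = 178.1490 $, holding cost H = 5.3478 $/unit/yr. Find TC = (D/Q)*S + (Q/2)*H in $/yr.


Ordering cost = D*S/Q = 5673.0811
Holding cost = Q*H/2 = 927.6214
TC = 5673.0811 + 927.6214 = 6600.7025

6600.7025 $/yr


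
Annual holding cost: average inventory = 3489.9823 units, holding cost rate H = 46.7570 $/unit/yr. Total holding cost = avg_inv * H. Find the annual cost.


Cost = 3489.9823 * 46.7570 = 163181.1024

163181.1024 $/yr


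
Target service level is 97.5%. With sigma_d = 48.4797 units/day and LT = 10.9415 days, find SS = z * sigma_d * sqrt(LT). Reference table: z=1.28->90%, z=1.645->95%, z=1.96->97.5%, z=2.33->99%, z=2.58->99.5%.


From the table, SL = 97.5% corresponds to z = 1.96
sqrt(LT) = sqrt(10.9415) = 3.3078
SS = 1.96 * 48.4797 * 3.3078 = 314.3073

314.3073 units


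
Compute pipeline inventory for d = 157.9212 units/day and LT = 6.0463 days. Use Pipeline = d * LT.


Pipeline = 157.9212 * 6.0463 = 954.8390

954.8390 units


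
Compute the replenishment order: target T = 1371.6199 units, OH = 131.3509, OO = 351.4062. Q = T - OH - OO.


Inventory position = OH + OO = 131.3509 + 351.4062 = 482.7571
Q = 1371.6199 - 482.7571 = 888.8628

888.8628 units


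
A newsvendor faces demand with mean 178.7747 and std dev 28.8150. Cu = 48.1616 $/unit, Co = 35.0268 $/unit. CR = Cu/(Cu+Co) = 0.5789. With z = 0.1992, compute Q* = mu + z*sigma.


CR = Cu/(Cu+Co) = 48.1616/(48.1616+35.0268) = 0.5789
z = 0.1992
Q* = 178.7747 + 0.1992 * 28.8150 = 184.5146

184.5146 units


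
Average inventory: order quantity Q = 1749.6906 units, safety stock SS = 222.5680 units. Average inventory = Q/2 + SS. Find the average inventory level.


Q/2 = 874.8453
Avg = 874.8453 + 222.5680 = 1097.4133

1097.4133 units


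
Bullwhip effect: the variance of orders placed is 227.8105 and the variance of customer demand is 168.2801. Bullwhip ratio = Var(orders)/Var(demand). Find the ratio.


BW = 227.8105 / 168.2801 = 1.3538

1.3538


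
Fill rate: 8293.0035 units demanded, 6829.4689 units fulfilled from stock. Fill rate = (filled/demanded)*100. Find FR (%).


FR = 6829.4689 / 8293.0035 * 100 = 82.3522

82.3522%


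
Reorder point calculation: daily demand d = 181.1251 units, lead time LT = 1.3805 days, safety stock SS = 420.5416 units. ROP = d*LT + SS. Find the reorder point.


d*LT = 181.1251 * 1.3805 = 250.0432
ROP = 250.0432 + 420.5416 = 670.5848

670.5848 units


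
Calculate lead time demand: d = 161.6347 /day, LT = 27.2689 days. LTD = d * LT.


LTD = 161.6347 * 27.2689 = 4407.6005

4407.6005 units


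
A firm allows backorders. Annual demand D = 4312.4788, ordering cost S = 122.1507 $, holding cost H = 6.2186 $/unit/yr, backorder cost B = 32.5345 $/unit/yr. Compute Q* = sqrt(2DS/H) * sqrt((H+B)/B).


sqrt(2DS/H) = 411.6045
sqrt((H+B)/B) = 1.0914
Q* = 411.6045 * 1.0914 = 449.2223

449.2223 units


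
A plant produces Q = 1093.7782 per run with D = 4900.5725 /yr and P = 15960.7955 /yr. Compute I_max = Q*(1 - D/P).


D/P = 0.3070
1 - D/P = 0.6930
I_max = 1093.7782 * 0.6930 = 757.9466

757.9466 units


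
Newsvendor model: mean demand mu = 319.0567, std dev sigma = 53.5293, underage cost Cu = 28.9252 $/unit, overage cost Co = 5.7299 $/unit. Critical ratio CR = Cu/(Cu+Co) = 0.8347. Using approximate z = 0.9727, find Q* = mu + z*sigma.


CR = Cu/(Cu+Co) = 28.9252/(28.9252+5.7299) = 0.8347
z = 0.9727
Q* = 319.0567 + 0.9727 * 53.5293 = 371.1247

371.1247 units


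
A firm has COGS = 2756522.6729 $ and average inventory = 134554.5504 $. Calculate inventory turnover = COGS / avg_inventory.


Turnover = 2756522.6729 / 134554.5504 = 20.4863

20.4863


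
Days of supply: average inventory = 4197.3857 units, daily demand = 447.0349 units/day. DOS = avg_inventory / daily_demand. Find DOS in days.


DOS = 4197.3857 / 447.0349 = 9.3894

9.3894 days


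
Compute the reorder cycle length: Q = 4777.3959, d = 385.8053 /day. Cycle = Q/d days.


Cycle = 4777.3959 / 385.8053 = 12.3829

12.3829 days


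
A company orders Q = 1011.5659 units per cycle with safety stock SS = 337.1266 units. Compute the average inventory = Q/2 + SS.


Q/2 = 505.7830
Avg = 505.7830 + 337.1266 = 842.9096

842.9096 units


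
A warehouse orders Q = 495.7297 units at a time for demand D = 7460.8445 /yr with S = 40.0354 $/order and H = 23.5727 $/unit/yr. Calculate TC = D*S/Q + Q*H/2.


Ordering cost = D*S/Q = 602.5419
Holding cost = Q*H/2 = 5842.8437
TC = 602.5419 + 5842.8437 = 6445.3856

6445.3856 $/yr


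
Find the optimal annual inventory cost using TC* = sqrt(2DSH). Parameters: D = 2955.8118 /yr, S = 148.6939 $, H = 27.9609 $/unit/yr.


2*D*S*H = 24578256.5410
TC* = sqrt(24578256.5410) = 4957.6463

4957.6463 $/yr


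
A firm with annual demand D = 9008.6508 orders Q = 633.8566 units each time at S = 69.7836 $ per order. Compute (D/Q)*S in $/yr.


Number of orders = D/Q = 14.2124
Cost = 14.2124 * 69.7836 = 991.7954

991.7954 $/yr


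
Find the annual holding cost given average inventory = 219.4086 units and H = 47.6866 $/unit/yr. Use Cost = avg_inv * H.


Cost = 219.4086 * 47.6866 = 10462.8501

10462.8501 $/yr


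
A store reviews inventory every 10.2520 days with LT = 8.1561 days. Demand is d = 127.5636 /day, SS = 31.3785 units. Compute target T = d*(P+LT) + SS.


P + LT = 18.4081
d*(P+LT) = 127.5636 * 18.4081 = 2348.2035
T = 2348.2035 + 31.3785 = 2379.5820

2379.5820 units


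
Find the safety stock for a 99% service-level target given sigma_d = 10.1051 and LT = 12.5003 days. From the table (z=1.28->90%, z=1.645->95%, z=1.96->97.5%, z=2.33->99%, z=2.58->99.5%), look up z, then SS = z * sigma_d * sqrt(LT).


From the table, SL = 99% corresponds to z = 2.33
sqrt(LT) = sqrt(12.5003) = 3.5356
SS = 2.33 * 10.1051 * 3.5356 = 83.2447

83.2447 units


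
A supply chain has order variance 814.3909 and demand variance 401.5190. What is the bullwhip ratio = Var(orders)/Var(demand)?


BW = 814.3909 / 401.5190 = 2.0283

2.0283


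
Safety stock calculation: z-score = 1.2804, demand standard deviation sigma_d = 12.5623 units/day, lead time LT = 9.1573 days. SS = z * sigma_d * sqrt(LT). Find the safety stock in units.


sqrt(LT) = sqrt(9.1573) = 3.0261
SS = 1.2804 * 12.5623 * 3.0261 = 48.6742

48.6742 units


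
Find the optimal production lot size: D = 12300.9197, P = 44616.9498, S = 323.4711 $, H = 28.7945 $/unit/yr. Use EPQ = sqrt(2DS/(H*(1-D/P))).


1 - D/P = 1 - 0.2757 = 0.7243
H*(1-D/P) = 20.8558
2DS = 7957984.0527
EPQ = sqrt(381571.0312) = 617.7144

617.7144 units


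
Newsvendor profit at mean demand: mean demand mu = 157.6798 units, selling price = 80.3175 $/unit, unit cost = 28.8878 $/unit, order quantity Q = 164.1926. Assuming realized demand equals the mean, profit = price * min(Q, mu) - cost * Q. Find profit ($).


Sales at mu = min(164.1926, 157.6798) = 157.6798
Revenue = 80.3175 * 157.6798 = 12664.4473
Total cost = 28.8878 * 164.1926 = 4743.1630
Profit = 12664.4473 - 4743.1630 = 7921.2843

7921.2843 $


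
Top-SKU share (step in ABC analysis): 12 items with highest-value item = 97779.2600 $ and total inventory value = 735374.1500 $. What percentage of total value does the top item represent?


Top item = 97779.2600
Total = 735374.1500
Percentage = 97779.2600 / 735374.1500 * 100 = 13.2965

13.2965%


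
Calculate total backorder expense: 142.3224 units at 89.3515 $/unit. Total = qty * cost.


Total = 142.3224 * 89.3515 = 12716.7199

12716.7199 $


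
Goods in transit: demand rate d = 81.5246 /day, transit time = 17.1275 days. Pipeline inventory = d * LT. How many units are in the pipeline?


Pipeline = 81.5246 * 17.1275 = 1396.3126

1396.3126 units


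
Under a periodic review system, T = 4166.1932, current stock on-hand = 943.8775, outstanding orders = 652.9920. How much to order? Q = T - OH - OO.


Inventory position = OH + OO = 943.8775 + 652.9920 = 1596.8695
Q = 4166.1932 - 1596.8695 = 2569.3237

2569.3237 units


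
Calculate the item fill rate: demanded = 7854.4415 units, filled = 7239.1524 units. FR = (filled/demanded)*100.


FR = 7239.1524 / 7854.4415 * 100 = 92.1664

92.1664%


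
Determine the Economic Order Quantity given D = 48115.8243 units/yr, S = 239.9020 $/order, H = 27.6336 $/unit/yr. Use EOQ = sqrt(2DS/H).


2*D*S = 2 * 48115.8243 * 239.9020 = 23086164.9624
2*D*S/H = 835438.1971
EOQ = sqrt(835438.1971) = 914.0231

914.0231 units


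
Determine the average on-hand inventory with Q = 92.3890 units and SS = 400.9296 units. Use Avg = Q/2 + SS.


Q/2 = 46.1945
Avg = 46.1945 + 400.9296 = 447.1241

447.1241 units


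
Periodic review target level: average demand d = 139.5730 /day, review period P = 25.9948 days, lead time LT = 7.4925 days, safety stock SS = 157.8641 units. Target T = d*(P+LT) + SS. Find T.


P + LT = 33.4873
d*(P+LT) = 139.5730 * 33.4873 = 4673.9229
T = 4673.9229 + 157.8641 = 4831.7870

4831.7870 units


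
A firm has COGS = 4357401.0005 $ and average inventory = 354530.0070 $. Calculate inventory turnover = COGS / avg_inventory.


Turnover = 4357401.0005 / 354530.0070 = 12.2906

12.2906


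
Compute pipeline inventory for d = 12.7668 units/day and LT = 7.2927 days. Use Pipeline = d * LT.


Pipeline = 12.7668 * 7.2927 = 93.1044

93.1044 units
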